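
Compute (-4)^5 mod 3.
(-4) ≡ 2 (mod 3). 5 = 4 + 1 (binary 101). Repeated squaring mod 3: 2^1 ≡ 2; 2^2 ≡ 2² = 4 ≡ 1; 2^4 ≡ 1² = 1 ≡ 1. Multiply: (-4)^5 ≡ 2^4 × 2^1 ≡ 1 × 2 (mod 3): 1 × 2 = 2 ≡ 2. So (-4)^5 ≡ 2 (mod 3).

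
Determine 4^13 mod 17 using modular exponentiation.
Using repeated squaring. 13 = 8 + 4 + 1 (binary 1101). Repeated squaring mod 17: 4^1 ≡ 4; 4^2 ≡ 4² = 16 ≡ 16; 4^4 ≡ 16² = 256 ≡ 1; 4^8 ≡ 1² = 1 ≡ 1. Multiply: 4^13 = 4^8 × 4^4 × 4^1 ≡ 1 × 1 × 4 (mod 17): 1 × 1 = 1 ≡ 1; 1 × 4 = 4 ≡ 4. So 4^13 ≡ 4 (mod 17).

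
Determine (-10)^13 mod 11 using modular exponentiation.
Using Fermat: (-10)^{10} ≡ 1 (mod 11). 13 ≡ 3 (mod 10). So (-10)^{13} ≡ (-10)^{3} ≡ 1 (mod 11)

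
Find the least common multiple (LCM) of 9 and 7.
63

First find GCD(9, 7) using the Euclidean algorithm:
9 = 1 × 7 + 2
7 = 3 × 2 + 1
2 = 2 × 1 + 0
GCD(9, 7) = 1

LCM formula: LCM(a, b) = (a × b) / GCD(a, b)
LCM(9, 7) = (9 × 7) / 1
LCM(9, 7) = 63 / 1
LCM(9, 7) = 63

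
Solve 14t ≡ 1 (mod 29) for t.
14^(-1) ≡ 27 (mod 29). Verification: 14 × 27 = 378 ≡ 1 (mod 29)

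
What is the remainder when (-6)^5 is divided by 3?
(-6) ≡ 0 (mod 3). 5 = 4 + 1 (binary 101). Repeated squaring mod 3: 0^1 ≡ 0; 0^2 ≡ 0² = 0 ≡ 0; 0^4 ≡ 0² = 0 ≡ 0. Multiply: (-6)^5 ≡ 0^4 × 0^1 ≡ 0 × 0 (mod 3): 0 × 0 = 0 ≡ 0. So (-6)^5 ≡ 0 (mod 3).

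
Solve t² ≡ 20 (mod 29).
The square roots of 20 mod 29 are 7 and 22. Verify: 7² = 49 ≡ 20 (mod 29)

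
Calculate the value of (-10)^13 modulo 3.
Using Fermat: (-10)^{2} ≡ 1 (mod 3). 13 ≡ 1 (mod 2). So (-10)^{13} ≡ (-10)^{1} ≡ 2 (mod 3)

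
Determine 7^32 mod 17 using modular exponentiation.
Using Fermat: 7^{16} ≡ 1 (mod 17). 32 ≡ 0 (mod 16). So 7^{32} ≡ 7^{0} ≡ 1 (mod 17)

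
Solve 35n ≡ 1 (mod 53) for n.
50

Using Extended Euclidean Algorithm:
gcd(35, 53) = 1
Bezout coefficients: 35 × -3 + 53 × 2 = 1
So 35 × -3 ≡ 1 (mod 53)
The inverse is -3 mod 53 = 50
Verification: 35 × 50 = 1750 = 33 × 53 + 1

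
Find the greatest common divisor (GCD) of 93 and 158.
1

Using the Euclidean algorithm:
93 = 0 × 158 + 93
158 = 1 × 93 + 65
93 = 1 × 65 + 28
65 = 2 × 28 + 9
28 = 3 × 9 + 1
9 = 9 × 1 + 0

GCD(93, 158) = 1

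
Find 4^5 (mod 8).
5 = 4 + 1 (binary 101). Repeated squaring mod 8: 4^1 ≡ 4; 4^2 ≡ 4² = 16 ≡ 0; 4^4 ≡ 0² = 0 ≡ 0. Multiply: 4^5 = 4^4 × 4^1 ≡ 0 × 4 (mod 8): 0 × 4 = 0 ≡ 0. So 4^5 ≡ 0 (mod 8).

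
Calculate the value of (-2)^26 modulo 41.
Using repeated squaring. (-2) ≡ 39 (mod 41). 26 = 16 + 8 + 2 (binary 11010). Repeated squaring mod 41: 39^1 ≡ 39; 39^2 ≡ 39² = 1521 ≡ 4; 39^4 ≡ 4² = 16 ≡ 16; 39^8 ≡ 16² = 256 ≡ 10; 39^16 ≡ 10² = 100 ≡ 18. Multiply: (-2)^26 ≡ 39^16 × 39^8 × 39^2 ≡ 18 × 10 × 4 (mod 41): 18 × 10 = 180 ≡ 16; 16 × 4 = 64 ≡ 23. So (-2)^26 ≡ 23 (mod 41).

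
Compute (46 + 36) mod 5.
2

(46 + 36) = 82
82 mod 5 = 2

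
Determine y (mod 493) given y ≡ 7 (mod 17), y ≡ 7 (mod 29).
7

Using the Chinese Remainder Theorem:
M = product of moduli = 493
For equation 1: M_1 = 29, 29 ≡ 12 (mod 17), inverse of 29 mod 17 is 10 (check: 12 × 10 = 120 ≡ 1 (mod 17))
For equation 2: M_2 = 17, 17 ≡ 17 (mod 29), inverse of 17 mod 29 is 12 (check: 17 × 12 = 204 ≡ 1 (mod 29))
Combine: y ≡ Σ r_i×M_i×(M_i⁻¹ mod m_i) = 7×29×10 + 7×17×12 = 2030 + 1428 = 3458
3458 mod 493 = 7
y ≡ 7 (mod 493)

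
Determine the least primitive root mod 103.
p - 1 = 102 has prime divisors 2, 3, 17. h is a primitive root mod 103 iff h^(102/q) ≢ 1 (mod 103) for each such q.
h = 2: 2^51 ≡ 1, 2^34 ≡ 46, 2^6 ≡ 64 (mod 103); 2^51 ≡ 1, so not a primitive root.
h = 3: 3^51 ≡ 102, 3^34 ≡ 1, 3^6 ≡ 8 (mod 103); 3^34 ≡ 1, so not a primitive root.
h = 4: 4^51 ≡ 1, 4^34 ≡ 56, 4^6 ≡ 79 (mod 103); 4^51 ≡ 1, so not a primitive root.
h = 5: 5^51 ≡ 102, 5^34 ≡ 56, 5^6 ≡ 72 (mod 103); none is 1, so 5 has order 102 and is a primitive root.
The smallest primitive root mod 103 is g = 5.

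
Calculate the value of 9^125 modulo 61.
Using Fermat: 9^{60} ≡ 1 (mod 61). 125 ≡ 5 (mod 60). So 9^{125} ≡ 9^{5} ≡ 1 (mod 61)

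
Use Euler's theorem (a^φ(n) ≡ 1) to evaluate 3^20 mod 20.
By Euler: 3^{8} ≡ 1 (mod 20) since gcd(3, 20) = 1. 20 = 2×8 + 4. So 3^{20} ≡ 3^{4} ≡ 1 (mod 20)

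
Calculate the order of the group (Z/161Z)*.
132

Prime factorization: 161 = 7 × 23
Using the formula φ(n) = n × Π(1 - 1/p) for each prime factor p:
φ(161) = 161 × (1 - 1/7) × (1 - 1/23)
φ(161) = 132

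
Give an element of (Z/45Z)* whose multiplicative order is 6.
4 has order 6 mod 45 since 4^{6} ≡ 1 (mod 45) and no smaller power works.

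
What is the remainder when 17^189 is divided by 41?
Using Fermat: 17^{40} ≡ 1 (mod 41). 189 ≡ 29 (mod 40). So 17^{189} ≡ 17^{29} ≡ 15 (mod 41)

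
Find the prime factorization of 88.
2^3 × 11

Divide by primes starting from smallest:
88 ÷ 2 = 44
44 ÷ 2 = 22
22 ÷ 2 = 11
11 ÷ 11 = 1

88 = 2^3 × 11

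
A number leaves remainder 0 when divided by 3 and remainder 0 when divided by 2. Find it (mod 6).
M = 3 × 2 = 6. M₁ = 2, y₁ ≡ 2 (mod 3). M₂ = 3, y₂ ≡ 1 (mod 2). z = 0×2×2 + 0×3×1 ≡ 0 (mod 6)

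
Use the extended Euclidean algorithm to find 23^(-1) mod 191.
Extended GCD: 23(-83) + 191(10) = 1. So 23^(-1) ≡ 108 ≡ 108 (mod 191). Verify: 23 × 108 = 2484 ≡ 1 (mod 191)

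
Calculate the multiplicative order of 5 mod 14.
Powers of 5 mod 14: 5^1≡5, 5^2≡11, 5^3≡13, 5^4≡9, 5^5≡3, 5^6≡1. Order = 6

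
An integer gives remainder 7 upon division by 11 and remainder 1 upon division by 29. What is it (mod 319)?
M = 11 × 29 = 319. M₁ = 29, y₁ ≡ 8 (mod 11). M₂ = 11, y₂ ≡ 8 (mod 29). x = 7×29×8 + 1×11×8 ≡ 117 (mod 319). The smallest positive such number is 117.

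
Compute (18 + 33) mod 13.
12

(18 + 33) = 51
51 mod 13 = 12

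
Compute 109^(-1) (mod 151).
109^(-1) ≡ 133 (mod 151). Verification: 109 × 133 = 14497 ≡ 1 (mod 151)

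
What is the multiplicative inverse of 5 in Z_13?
5^(-1) ≡ 8 (mod 13). Verification: 5 × 8 = 40 ≡ 1 (mod 13)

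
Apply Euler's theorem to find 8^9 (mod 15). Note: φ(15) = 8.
By Euler: 8^{8} ≡ 1 (mod 15) since gcd(8, 15) = 1. 9 = 1×8 + 1. So 8^{9} ≡ 8^{1} ≡ 8 (mod 15)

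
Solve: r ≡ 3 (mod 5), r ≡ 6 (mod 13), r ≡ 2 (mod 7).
M = 5 × 13 × 7 = 455. M₁ = 91, y₁ ≡ 1 (mod 5). M₂ = 35, y₂ ≡ 3 (mod 13). M₃ = 65, y₃ ≡ 4 (mod 7). r = 3×91×1 + 6×35×3 + 2×65×4 ≡ 58 (mod 455)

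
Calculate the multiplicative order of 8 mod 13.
Powers of 8 mod 13: 8^1≡8, 8^2≡12, 8^3≡5, 8^4≡1. Order = 4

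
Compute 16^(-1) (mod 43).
16^(-1) ≡ 35 (mod 43). Verification: 16 × 35 = 560 ≡ 1 (mod 43)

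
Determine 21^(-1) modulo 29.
21^(-1) ≡ 18 (mod 29). Verification: 21 × 18 = 378 ≡ 1 (mod 29)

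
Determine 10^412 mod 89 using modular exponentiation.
Using Fermat: 10^{88} ≡ 1 (mod 89). 412 ≡ 60 (mod 88). So 10^{412} ≡ 10^{60} ≡ 67 (mod 89)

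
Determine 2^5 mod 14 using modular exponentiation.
5 = 4 + 1 (binary 101). Repeated squaring mod 14: 2^1 ≡ 2; 2^2 ≡ 2² = 4 ≡ 4; 2^4 ≡ 4² = 16 ≡ 2. Multiply: 2^5 = 2^4 × 2^1 ≡ 2 × 2 (mod 14): 2 × 2 = 4 ≡ 4. So 2^5 ≡ 4 (mod 14).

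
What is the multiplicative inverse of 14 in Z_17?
11

Using Extended Euclidean Algorithm:
gcd(14, 17) = 1
Bezout coefficients: 14 × -6 + 17 × 5 = 1
So 14 × -6 ≡ 1 (mod 17)
The inverse is -6 mod 17 = 11
Verification: 14 × 11 = 154 = 9 × 17 + 1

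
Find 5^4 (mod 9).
4 = 4 (binary 100). Repeated squaring mod 9: 5^1 ≡ 5; 5^2 ≡ 5² = 25 ≡ 7; 5^4 ≡ 7² = 49 ≡ 4. So 5^4 ≡ 4 (mod 9).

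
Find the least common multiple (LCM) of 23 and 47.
1081

First find GCD(23, 47) using the Euclidean algorithm:
23 = 0 × 47 + 23
47 = 2 × 23 + 1
23 = 23 × 1 + 0
GCD(23, 47) = 1

LCM formula: LCM(a, b) = (a × b) / GCD(a, b)
LCM(23, 47) = (23 × 47) / 1
LCM(23, 47) = 1081 / 1
LCM(23, 47) = 1081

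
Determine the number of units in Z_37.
36

Prime factorization: 37 = 37
Using the formula φ(n) = n × Π(1 - 1/p) for each prime factor p:
φ(37) = 37 × (1 - 1/37)
φ(37) = 36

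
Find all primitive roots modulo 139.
Primitive roots mod 139: {2, 3, 12, 15, 17, 18, 19, 21, 22, 26, 32, 40, 50, 53, 56, 58, 61, 68, 70, 72, 73, 85, 88, 90, 92, 93, 98, 101, 102, 104, 108, 109, 110, 111, 114, 115, 119, 123, 126, 128, 130, 132, 134, 135}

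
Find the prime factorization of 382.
2 × 191

Divide by primes starting from smallest:
382 ÷ 2 = 191
191 ÷ 191 = 1

382 = 2 × 191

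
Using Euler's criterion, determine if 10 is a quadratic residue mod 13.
By Euler's criterion: 10^{6} ≡ 1 (mod 13). Since this equals 1, 10 is a QR.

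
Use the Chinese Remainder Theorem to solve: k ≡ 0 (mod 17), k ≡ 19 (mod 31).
391

Using the Chinese Remainder Theorem:
M = product of moduli = 527
For equation 1: M_1 = 31, 31 ≡ 14 (mod 17), inverse of 31 mod 17 is 11 (check: 14 × 11 = 154 ≡ 1 (mod 17))
For equation 2: M_2 = 17, 17 ≡ 17 (mod 31), inverse of 17 mod 31 is 11 (check: 17 × 11 = 187 ≡ 1 (mod 31))
Combine: k ≡ Σ r_i×M_i×(M_i⁻¹ mod m_i) = 0×31×11 + 19×17×11 = 0 + 3553 = 3553
3553 mod 527 = 391
k ≡ 391 (mod 527)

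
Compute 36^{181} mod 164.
36

Using successive squaring:
Binary expansion of 181: 10110101
Powers of 36 mod 164 (each is the square of the previous):
  36^1 ≡ 36 (mod 164)
  36^2 ≡ 36² = 1296 ≡ 148 (mod 164)
  36^4 ≡ 148² = 21904 ≡ 92 (mod 164)
  36^8 ≡ 92² = 8464 ≡ 100 (mod 164)
  36^16 ≡ 100² = 10000 ≡ 160 (mod 164)
  36^32 ≡ 160² = 25600 ≡ 16 (mod 164)
  36^64 ≡ 16² = 256 ≡ 92 (mod 164)
  36^128 ≡ 92² = 8464 ≡ 100 (mod 164)
181 = 128 + 32 + 16 + 4 + 1, so 36^181 = 36^128 × 36^32 × 36^16 × 36^4 × 36^1 ≡ 100 × 16 × 160 × 92 × 36 (mod 164)
Multiplying step by step:
  100 × 16 = 1600 ≡ 124 (mod 164)
  124 × 160 = 19840 ≡ 160 (mod 164)
  160 × 92 = 14720 ≡ 124 (mod 164)
  124 × 36 = 4464 ≡ 36 (mod 164)
Result: 36^181 ≡ 36 (mod 164)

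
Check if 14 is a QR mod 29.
By Euler's criterion: 14^{14} ≡ 28 (mod 29). Since this equals -1 (≡ 28), 14 is not a QR.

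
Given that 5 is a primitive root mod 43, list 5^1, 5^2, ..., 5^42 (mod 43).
g^1, g^2, ..., g^{42} mod 43: {5, 25, 39, 23, 29, 16, 37, 13, 22, 24, 34, 41, 33, 36, 8, 40, 28, 11, 12, 17, 42, 38, 18, 4, 20, 14, 27, 6, 30, 21, 19, 9, 2, 10, 7, 35, 3, 15, 32, 31, 26, 1}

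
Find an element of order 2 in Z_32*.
17 has order 2 mod 32 since 17^{2} ≡ 1 (mod 32) and no smaller power works.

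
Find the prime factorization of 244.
2^2 × 61

Divide by primes starting from smallest:
244 ÷ 2 = 122
122 ÷ 2 = 61
61 ÷ 61 = 1

244 = 2^2 × 61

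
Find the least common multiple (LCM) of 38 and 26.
494

First find GCD(38, 26) using the Euclidean algorithm:
38 = 1 × 26 + 12
26 = 2 × 12 + 2
12 = 6 × 2 + 0
GCD(38, 26) = 2

LCM formula: LCM(a, b) = (a × b) / GCD(a, b)
LCM(38, 26) = (38 × 26) / 2
LCM(38, 26) = 988 / 2
LCM(38, 26) = 494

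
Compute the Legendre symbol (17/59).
(17/59) = 17^{29} mod 59 = 1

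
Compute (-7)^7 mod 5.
(-7) ≡ 3 (mod 5). 7 = 4 + 2 + 1 (binary 111). Repeated squaring mod 5: 3^1 ≡ 3; 3^2 ≡ 3² = 9 ≡ 4; 3^4 ≡ 4² = 16 ≡ 1. Multiply: (-7)^7 ≡ 3^4 × 3^2 × 3^1 ≡ 1 × 4 × 3 (mod 5): 1 × 4 = 4 ≡ 4; 4 × 3 = 12 ≡ 2. So (-7)^7 ≡ 2 (mod 5).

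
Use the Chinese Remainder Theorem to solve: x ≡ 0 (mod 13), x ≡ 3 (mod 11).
91

Using the Chinese Remainder Theorem:
M = product of moduli = 143
For equation 1: M_1 = 11, 11 ≡ 11 (mod 13), inverse of 11 mod 13 is 6 (check: 11 × 6 = 66 ≡ 1 (mod 13))
For equation 2: M_2 = 13, 13 ≡ 2 (mod 11), inverse of 13 mod 11 is 6 (check: 2 × 6 = 12 ≡ 1 (mod 11))
Combine: x ≡ Σ r_i×M_i×(M_i⁻¹ mod m_i) = 0×11×6 + 3×13×6 = 0 + 234 = 234
234 mod 143 = 91
x ≡ 91 (mod 143)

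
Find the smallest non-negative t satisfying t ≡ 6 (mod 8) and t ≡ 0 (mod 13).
M = 8 × 13 = 104. M₁ = 13, y₁ ≡ 5 (mod 8). M₂ = 8, y₂ ≡ 5 (mod 13). t = 6×13×5 + 0×8×5 ≡ 78 (mod 104)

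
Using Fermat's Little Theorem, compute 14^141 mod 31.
By Fermat: 14^{30} ≡ 1 (mod 31). 141 = 4×30 + 21. So 14^{141} ≡ 14^{21} ≡ 8 (mod 31)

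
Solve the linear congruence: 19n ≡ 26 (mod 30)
14

Since gcd(19, 30) = 1 divides 26, a solution exists.
Multiply both sides by the inverse of 19 mod 30:
  19^(-1) mod 30 = 19
  x ≡ 19 × 26 ≡ 494 ≡ 14 (mod 30)
Verification: 19 × 14 = 266 = 8 × 30 + 26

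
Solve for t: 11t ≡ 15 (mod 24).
21

Since gcd(11, 24) = 1 divides 15, a solution exists.
Multiply both sides by the inverse of 11 mod 24:
  11^(-1) mod 24 = 11
  x ≡ 11 × 15 ≡ 165 ≡ 21 (mod 24)
Verification: 11 × 21 = 231 = 9 × 24 + 15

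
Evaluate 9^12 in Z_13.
Using Fermat: 9^{12} ≡ 1 (mod 13). 12 ≡ 0 (mod 12). So 9^{12} ≡ 9^{0} ≡ 1 (mod 13)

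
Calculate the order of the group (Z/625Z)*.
500

Prime factorization: 625 = 5^4
Using the formula φ(n) = n × Π(1 - 1/p) for each prime factor p:
φ(625) = 625 × (1 - 1/5)
φ(625) = 500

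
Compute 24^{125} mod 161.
47

Using successive squaring:
Binary expansion of 125: 1111101
Powers of 24 mod 161 (each is the square of the previous):
  24^1 ≡ 24 (mod 161)
  24^2 ≡ 24² = 576 ≡ 93 (mod 161)
  24^4 ≡ 93² = 8649 ≡ 116 (mod 161)
  24^8 ≡ 116² = 13456 ≡ 93 (mod 161)
  24^16 ≡ 93² = 8649 ≡ 116 (mod 161)
  24^32 ≡ 116² = 13456 ≡ 93 (mod 161)
  24^64 ≡ 93² = 8649 ≡ 116 (mod 161)
125 = 64 + 32 + 16 + 8 + 4 + 1, so 24^125 = 24^64 × 24^32 × 24^16 × 24^8 × 24^4 × 24^1 ≡ 116 × 93 × 116 × 93 × 116 × 24 (mod 161)
Multiplying step by step:
  116 × 93 = 10788 ≡ 1 (mod 161)
  1 × 116 = 116 ≡ 116 (mod 161)
  116 × 93 = 10788 ≡ 1 (mod 161)
  1 × 116 = 116 ≡ 116 (mod 161)
  116 × 24 = 2784 ≡ 47 (mod 161)
Result: 24^125 ≡ 47 (mod 161)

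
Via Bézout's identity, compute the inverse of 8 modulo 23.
Extended GCD: 8(3) + 23(-1) = 1. So 8^(-1) ≡ 3 ≡ 3 (mod 23). Verify: 8 × 3 = 24 ≡ 1 (mod 23)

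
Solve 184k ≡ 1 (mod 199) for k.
184^(-1) ≡ 53 (mod 199). Verification: 184 × 53 = 9752 ≡ 1 (mod 199)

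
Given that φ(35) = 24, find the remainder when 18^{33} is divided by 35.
By Euler: 18^{24} ≡ 1 (mod 35) since gcd(18, 35) = 1. 33 = 1×24 + 9. So 18^{33} ≡ 18^{9} ≡ 8 (mod 35)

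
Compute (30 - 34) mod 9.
5

(30 - 34) = -4
-4 mod 9 = 5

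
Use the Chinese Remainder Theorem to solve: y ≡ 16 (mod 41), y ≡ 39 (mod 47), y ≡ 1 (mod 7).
9815

Using the Chinese Remainder Theorem:
M = product of moduli = 13489
For equation 1: M_1 = 329, 329 ≡ 1 (mod 41), inverse of 329 mod 41 is 1 (check: 1 × 1 = 1 ≡ 1 (mod 41))
For equation 2: M_2 = 287, 287 ≡ 5 (mod 47), inverse of 287 mod 47 is 19 (check: 5 × 19 = 95 ≡ 1 (mod 47))
For equation 3: M_3 = 1927, 1927 ≡ 2 (mod 7), inverse of 1927 mod 7 is 4 (check: 2 × 4 = 8 ≡ 1 (mod 7))
Combine: y ≡ Σ r_i×M_i×(M_i⁻¹ mod m_i) = 16×329×1 + 39×287×19 + 1×1927×4 = 5264 + 212667 + 7708 = 225639
225639 mod 13489 = 9815
y ≡ 9815 (mod 13489)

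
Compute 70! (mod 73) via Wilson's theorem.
(72)! = (70)! × (71) × (72) ≡ -1 (mod 73). So (70)! ≡ -1 × [(72)(71)]^(-1) ≡ 36 (mod 73)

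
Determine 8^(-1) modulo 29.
8^(-1) ≡ 11 (mod 29). Verification: 8 × 11 = 88 ≡ 1 (mod 29)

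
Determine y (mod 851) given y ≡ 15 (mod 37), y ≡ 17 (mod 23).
385

Using the Chinese Remainder Theorem:
M = product of moduli = 851
For equation 1: M_1 = 23, 23 ≡ 23 (mod 37), inverse of 23 mod 37 is 29 (check: 23 × 29 = 667 ≡ 1 (mod 37))
For equation 2: M_2 = 37, 37 ≡ 14 (mod 23), inverse of 37 mod 23 is 5 (check: 14 × 5 = 70 ≡ 1 (mod 23))
Combine: y ≡ Σ r_i×M_i×(M_i⁻¹ mod m_i) = 15×23×29 + 17×37×5 = 10005 + 3145 = 13150
13150 mod 851 = 385
y ≡ 385 (mod 851)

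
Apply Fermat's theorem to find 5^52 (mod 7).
By Fermat: 5^{6} ≡ 1 (mod 7). 52 = 8×6 + 4. So 5^{52} ≡ 5^{4} ≡ 2 (mod 7)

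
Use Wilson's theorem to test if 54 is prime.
(53)! mod 54 = 0. Since 0 ≢ -1 (mod 54), 54 is not prime.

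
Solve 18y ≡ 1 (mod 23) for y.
9

Using Extended Euclidean Algorithm:
gcd(18, 23) = 1
Bezout coefficients: 18 × 9 + 23 × -7 = 1
So 18 × 9 ≡ 1 (mod 23)
The inverse is 9 mod 23 = 9
Verification: 18 × 9 = 162 = 7 × 23 + 1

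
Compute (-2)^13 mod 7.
Using Fermat: (-2)^{6} ≡ 1 (mod 7). 13 ≡ 1 (mod 6). So (-2)^{13} ≡ (-2)^{1} ≡ 5 (mod 7)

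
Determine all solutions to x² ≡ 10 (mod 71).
The square roots of 10 mod 71 are 9 and 62. Verify: 9² = 81 ≡ 10 (mod 71)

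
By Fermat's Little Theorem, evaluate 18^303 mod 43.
By Fermat: 18^{42} ≡ 1 (mod 43). 303 ≡ 9 (mod 42). So 18^{303} ≡ 18^{9} ≡ 32 (mod 43)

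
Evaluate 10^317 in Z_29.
Using Fermat: 10^{28} ≡ 1 (mod 29). 317 ≡ 9 (mod 28). So 10^{317} ≡ 10^{9} ≡ 18 (mod 29)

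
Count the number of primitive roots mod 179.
Number of primitive roots mod 179 = φ(178) = 88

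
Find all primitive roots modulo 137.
Primitive roots mod 137: {3, 5, 6, 12, 13, 20, 21, 23, 24, 26, 27, 29, 31, 33, 35, 40, 42, 43, 45, 46, 47, 48, 51, 52, 53, 54, 55, 57, 58, 62, 66, 67, 70, 71, 75, 79, 80, 82, 83, 84, 85, 86, 89, 90, 91, 92, 94, 95, 97, 102, 104, 106, 108, 110, 111, 113, 114, 116, 117, 124, 125, 131, 132, 134}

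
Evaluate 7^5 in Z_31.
5 = 4 + 1 (binary 101). Repeated squaring mod 31: 7^1 ≡ 7; 7^2 ≡ 7² = 49 ≡ 18; 7^4 ≡ 18² = 324 ≡ 14. Multiply: 7^5 = 7^4 × 7^1 ≡ 14 × 7 (mod 31): 14 × 7 = 98 ≡ 5. So 7^5 ≡ 5 (mod 31).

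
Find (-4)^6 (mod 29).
(-4) ≡ 25 (mod 29). 6 = 4 + 2 (binary 110). Repeated squaring mod 29: 25^1 ≡ 25; 25^2 ≡ 25² = 625 ≡ 16; 25^4 ≡ 16² = 256 ≡ 24. Multiply: (-4)^6 ≡ 25^4 × 25^2 ≡ 24 × 16 (mod 29): 24 × 16 = 384 ≡ 7. So (-4)^6 ≡ 7 (mod 29).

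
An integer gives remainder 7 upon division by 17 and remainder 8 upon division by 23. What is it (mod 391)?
M = 17 × 23 = 391. M₁ = 23, y₁ ≡ 3 (mod 17). M₂ = 17, y₂ ≡ 19 (mod 23). n = 7×23×3 + 8×17×19 ≡ 330 (mod 391). The smallest positive such number is 330.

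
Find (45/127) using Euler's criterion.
(45/127) = 45^{63} mod 127 = -1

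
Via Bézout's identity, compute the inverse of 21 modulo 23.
Extended GCD: 21(11) + 23(-10) = 1. So 21^(-1) ≡ 11 ≡ 11 (mod 23). Verify: 21 × 11 = 231 ≡ 1 (mod 23)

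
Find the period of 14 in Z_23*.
Powers of 14 mod 23: 14^1≡14, 14^2≡12, 14^3≡7, 14^4≡6, 14^5≡15, 14^6≡3, 14^7≡19, 14^8≡13, 14^9≡21, 14^10≡18, 14^11≡22, 14^12≡9, 14^13≡11, 14^14≡16, 14^15≡17, 14^16≡8, 14^17≡20, 14^18≡4, 14^19≡10, 14^20≡2, 14^21≡5, 14^22≡1. Order = 22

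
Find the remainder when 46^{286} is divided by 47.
By Fermat: 46^{46} ≡ 1 (mod 47). 286 = 6×46 + 10. So 46^{286} ≡ 46^{10} ≡ 1 (mod 47)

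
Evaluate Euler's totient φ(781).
700

Prime factorization: 781 = 11 × 71
Using the formula φ(n) = n × Π(1 - 1/p) for each prime factor p:
φ(781) = 781 × (1 - 1/11) × (1 - 1/71)
φ(781) = 700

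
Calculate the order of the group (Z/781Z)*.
700

Prime factorization: 781 = 11 × 71
Using the formula φ(n) = n × Π(1 - 1/p) for each prime factor p:
φ(781) = 781 × (1 - 1/11) × (1 - 1/71)
φ(781) = 700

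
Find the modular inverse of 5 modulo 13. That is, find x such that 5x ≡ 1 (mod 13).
8

Using Extended Euclidean Algorithm:
gcd(5, 13) = 1
Bezout coefficients: 5 × -5 + 13 × 2 = 1
So 5 × -5 ≡ 1 (mod 13)
The inverse is -5 mod 13 = 8
Verification: 5 × 8 = 40 = 3 × 13 + 1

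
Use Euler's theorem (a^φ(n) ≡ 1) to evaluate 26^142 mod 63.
By Euler: 26^{36} ≡ 1 (mod 63) since gcd(26, 63) = 1. 142 = 3×36 + 34. So 26^{142} ≡ 26^{34} ≡ 37 (mod 63)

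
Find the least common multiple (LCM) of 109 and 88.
9592

First find GCD(109, 88) using the Euclidean algorithm:
109 = 1 × 88 + 21
88 = 4 × 21 + 4
21 = 5 × 4 + 1
4 = 4 × 1 + 0
GCD(109, 88) = 1

LCM formula: LCM(a, b) = (a × b) / GCD(a, b)
LCM(109, 88) = (109 × 88) / 1
LCM(109, 88) = 9592 / 1
LCM(109, 88) = 9592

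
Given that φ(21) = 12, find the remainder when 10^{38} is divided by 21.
By Euler: 10^{12} ≡ 1 (mod 21) since gcd(10, 21) = 1. 38 = 3×12 + 2. So 10^{38} ≡ 10^{2} ≡ 16 (mod 21)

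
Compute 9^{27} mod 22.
15

Using successive squaring:
Binary expansion of 27: 11011
Powers of 9 mod 22 (each is the square of the previous):
  9^1 ≡ 9 (mod 22)
  9^2 ≡ 9² = 81 ≡ 15 (mod 22)
  9^4 ≡ 15² = 225 ≡ 5 (mod 22)
  9^8 ≡ 5² = 25 ≡ 3 (mod 22)
  9^16 ≡ 3² = 9 ≡ 9 (mod 22)
27 = 16 + 8 + 2 + 1, so 9^27 = 9^16 × 9^8 × 9^2 × 9^1 ≡ 9 × 3 × 15 × 9 (mod 22)
Multiplying step by step:
  9 × 3 = 27 ≡ 5 (mod 22)
  5 × 15 = 75 ≡ 9 (mod 22)
  9 × 9 = 81 ≡ 15 (mod 22)
Result: 9^27 ≡ 15 (mod 22)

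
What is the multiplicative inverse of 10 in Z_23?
10^(-1) ≡ 7 (mod 23). Verification: 10 × 7 = 70 ≡ 1 (mod 23)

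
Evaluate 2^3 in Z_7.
3 = 2 + 1 (binary 11). Repeated squaring mod 7: 2^1 ≡ 2; 2^2 ≡ 2² = 4 ≡ 4. Multiply: 2^3 = 2^2 × 2^1 ≡ 4 × 2 (mod 7): 4 × 2 = 8 ≡ 1. So 2^3 ≡ 1 (mod 7).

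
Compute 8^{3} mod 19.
18

Using successive squaring:
Binary expansion of 3: 11
Powers of 8 mod 19 (each is the square of the previous):
  8^1 ≡ 8 (mod 19)
  8^2 ≡ 8² = 64 ≡ 7 (mod 19)
3 = 2 + 1, so 8^3 = 8^2 × 8^1 ≡ 7 × 8 (mod 19)
Multiplying step by step:
  7 × 8 = 56 ≡ 18 (mod 19)
Result: 8^3 ≡ 18 (mod 19)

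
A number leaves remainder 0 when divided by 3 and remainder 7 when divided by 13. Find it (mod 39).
M = 3 × 13 = 39. M₁ = 13, y₁ ≡ 1 (mod 3). M₂ = 3, y₂ ≡ 9 (mod 13). t = 0×13×1 + 7×3×9 ≡ 33 (mod 39)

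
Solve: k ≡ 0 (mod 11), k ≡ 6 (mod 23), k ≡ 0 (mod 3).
M = 11 × 23 × 3 = 759. M₁ = 69, y₁ ≡ 4 (mod 11). M₂ = 33, y₂ ≡ 7 (mod 23). M₃ = 253, y₃ ≡ 1 (mod 3). k = 0×69×4 + 6×33×7 + 0×253×1 ≡ 627 (mod 759)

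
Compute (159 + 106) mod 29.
4

(159 + 106) = 265
265 mod 29 = 4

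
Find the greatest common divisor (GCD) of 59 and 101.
1

Using the Euclidean algorithm:
59 = 0 × 101 + 59
101 = 1 × 59 + 42
59 = 1 × 42 + 17
42 = 2 × 17 + 8
17 = 2 × 8 + 1
8 = 8 × 1 + 0

GCD(59, 101) = 1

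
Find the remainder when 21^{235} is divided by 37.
By Fermat: 21^{36} ≡ 1 (mod 37). 235 = 6×36 + 19. So 21^{235} ≡ 21^{19} ≡ 21 (mod 37)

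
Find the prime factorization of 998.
2 × 499

Divide by primes starting from smallest:
998 ÷ 2 = 499
499 ÷ 499 = 1

998 = 2 × 499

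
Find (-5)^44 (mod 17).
Using Fermat: (-5)^{16} ≡ 1 (mod 17). 44 ≡ 12 (mod 16). So (-5)^{44} ≡ (-5)^{12} ≡ 4 (mod 17)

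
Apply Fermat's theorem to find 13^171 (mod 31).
By Fermat: 13^{30} ≡ 1 (mod 31). 171 ≡ 21 (mod 30). So 13^{171} ≡ 13^{21} ≡ 15 (mod 31)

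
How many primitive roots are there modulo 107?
52

The number of primitive roots modulo p is φ(p-1) = φ(106)
φ(106) = 52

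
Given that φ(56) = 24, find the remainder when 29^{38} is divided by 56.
By Euler: 29^{24} ≡ 1 (mod 56) since gcd(29, 56) = 1. 38 = 1×24 + 14. So 29^{38} ≡ 29^{14} ≡ 1 (mod 56)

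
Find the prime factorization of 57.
3 × 19

Divide by primes starting from smallest:
57 ÷ 3 = 19
19 ÷ 19 = 1

57 = 3 × 19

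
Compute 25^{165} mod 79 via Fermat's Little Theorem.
64

By Fermat's Little Theorem, a^(p-1) ≡ 1 (mod p) for prime p and gcd(a, p) = 1
Here p = 79, so 25^78 ≡ 1 (mod 79)
We can reduce the exponent: 165 mod 78 = 9
So 25^165 ≡ 25^9 (mod 79)
Computing: 25^9 mod 79 = 64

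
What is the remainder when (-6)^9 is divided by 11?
(-6) ≡ 5 (mod 11). 9 = 8 + 1 (binary 1001). Repeated squaring mod 11: 5^1 ≡ 5; 5^2 ≡ 5² = 25 ≡ 3; 5^4 ≡ 3² = 9 ≡ 9; 5^8 ≡ 9² = 81 ≡ 4. Multiply: (-6)^9 ≡ 5^8 × 5^1 ≡ 4 × 5 (mod 11): 4 × 5 = 20 ≡ 9. So (-6)^9 ≡ 9 (mod 11).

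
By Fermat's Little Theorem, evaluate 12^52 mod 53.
By Fermat's Little Theorem, 12^{52} ≡ 1 (mod 53) since 53 is prime and gcd(12, 53) = 1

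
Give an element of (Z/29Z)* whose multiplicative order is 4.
12 has order 4 mod 29 since 12^{4} ≡ 1 (mod 29) and no smaller power works.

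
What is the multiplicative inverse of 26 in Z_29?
19

Using Extended Euclidean Algorithm:
gcd(26, 29) = 1
Bezout coefficients: 26 × -10 + 29 × 9 = 1
So 26 × -10 ≡ 1 (mod 29)
The inverse is -10 mod 29 = 19
Verification: 26 × 19 = 494 = 17 × 29 + 1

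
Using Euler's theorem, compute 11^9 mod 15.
By Euler: 11^{8} ≡ 1 (mod 15) since gcd(11, 15) = 1. 9 = 1×8 + 1. So 11^{9} ≡ 11^{1} ≡ 11 (mod 15)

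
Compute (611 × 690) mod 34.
24

(611 × 690) = 421590
421590 mod 34 = 24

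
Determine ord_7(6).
Powers of 6 mod 7: 6^1≡6, 6^2≡1. Order = 2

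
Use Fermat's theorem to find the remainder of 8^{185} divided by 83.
18

By Fermat's Little Theorem, a^(p-1) ≡ 1 (mod p) for prime p and gcd(a, p) = 1
Here p = 83, so 8^82 ≡ 1 (mod 83)
We can reduce the exponent: 185 mod 82 = 21
So 8^185 ≡ 8^21 (mod 83)
Computing: 8^21 mod 83 = 18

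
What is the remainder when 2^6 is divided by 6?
6 = 4 + 2 (binary 110). Repeated squaring mod 6: 2^1 ≡ 2; 2^2 ≡ 2² = 4 ≡ 4; 2^4 ≡ 4² = 16 ≡ 4. Multiply: 2^6 = 2^4 × 2^2 ≡ 4 × 4 (mod 6): 4 × 4 = 16 ≡ 4. So 2^6 ≡ 4 (mod 6).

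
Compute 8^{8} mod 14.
8

Using successive squaring:
Binary expansion of 8: 1000
Powers of 8 mod 14 (each is the square of the previous):
  8^1 ≡ 8 (mod 14)
  8^2 ≡ 8² = 64 ≡ 8 (mod 14)
  8^4 ≡ 8² = 64 ≡ 8 (mod 14)
  8^8 ≡ 8² = 64 ≡ 8 (mod 14)
8 is a power of 2, so 8^8 is the last square: ≡ 8 (mod 14)
Result: 8^8 ≡ 8 (mod 14)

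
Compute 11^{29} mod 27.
14

Using successive squaring:
Binary expansion of 29: 11101
Powers of 11 mod 27 (each is the square of the previous):
  11^1 ≡ 11 (mod 27)
  11^2 ≡ 11² = 121 ≡ 13 (mod 27)
  11^4 ≡ 13² = 169 ≡ 7 (mod 27)
  11^8 ≡ 7² = 49 ≡ 22 (mod 27)
  11^16 ≡ 22² = 484 ≡ 25 (mod 27)
29 = 16 + 8 + 4 + 1, so 11^29 = 11^16 × 11^8 × 11^4 × 11^1 ≡ 25 × 22 × 7 × 11 (mod 27)
Multiplying step by step:
  25 × 22 = 550 ≡ 10 (mod 27)
  10 × 7 = 70 ≡ 16 (mod 27)
  16 × 11 = 176 ≡ 14 (mod 27)
Result: 11^29 ≡ 14 (mod 27)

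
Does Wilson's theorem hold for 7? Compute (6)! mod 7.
(6)! mod 7 = 6. Since this equals -1 (mod 7), Wilson confirms 7 is prime.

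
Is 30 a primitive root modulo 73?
p - 1 = 72 has prime divisors 2, 3. Check 30^(72/q) mod 73 for each: 30^(72/2) = 30^36 ≡ 72, 30^(72/3) = 30^24 ≡ 1 (mod 73). Since 30^24 ≡ 1 (mod 73), the order of 30 divides 24 (in fact the order is 24) ≠ 72, so it is not a primitive root.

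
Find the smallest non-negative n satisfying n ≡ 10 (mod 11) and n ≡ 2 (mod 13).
M = 11 × 13 = 143. M₁ = 13, y₁ ≡ 6 (mod 11). M₂ = 11, y₂ ≡ 6 (mod 13). n = 10×13×6 + 2×11×6 ≡ 54 (mod 143)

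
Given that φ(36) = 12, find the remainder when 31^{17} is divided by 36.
By Euler: 31^{12} ≡ 1 (mod 36) since gcd(31, 36) = 1. 17 = 1×12 + 5. So 31^{17} ≡ 31^{5} ≡ 7 (mod 36)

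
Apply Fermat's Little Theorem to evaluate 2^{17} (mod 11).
7

By Fermat's Little Theorem, a^(p-1) ≡ 1 (mod p) for prime p and gcd(a, p) = 1
Here p = 11, so 2^10 ≡ 1 (mod 11)
We can reduce the exponent: 17 mod 10 = 7
So 2^17 ≡ 2^7 (mod 11)
Computing: 2^7 mod 11 = 7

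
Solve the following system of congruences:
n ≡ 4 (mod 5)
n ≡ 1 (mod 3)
4

Using the Chinese Remainder Theorem:
M = product of moduli = 15
For equation 1: M_1 = 3, 3 ≡ 3 (mod 5), inverse of 3 mod 5 is 2 (check: 3 × 2 = 6 ≡ 1 (mod 5))
For equation 2: M_2 = 5, 5 ≡ 2 (mod 3), inverse of 5 mod 3 is 2 (check: 2 × 2 = 4 ≡ 1 (mod 3))
Combine: n ≡ Σ r_i×M_i×(M_i⁻¹ mod m_i) = 4×3×2 + 1×5×2 = 24 + 10 = 34
34 mod 15 = 4
n ≡ 4 (mod 15)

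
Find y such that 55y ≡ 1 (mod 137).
55^(-1) ≡ 5 (mod 137). Verification: 55 × 5 = 275 ≡ 1 (mod 137)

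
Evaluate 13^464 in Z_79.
Using Fermat: 13^{78} ≡ 1 (mod 79). 464 ≡ 74 (mod 78). So 13^{464} ≡ 13^{74} ≡ 32 (mod 79)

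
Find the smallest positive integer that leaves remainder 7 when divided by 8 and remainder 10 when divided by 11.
M = 8 × 11 = 88. M₁ = 11, y₁ ≡ 3 (mod 8). M₂ = 8, y₂ ≡ 7 (mod 11). x = 7×11×3 + 10×8×7 ≡ 87 (mod 88). The smallest positive such number is 87.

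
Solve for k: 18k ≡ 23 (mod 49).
4

Since gcd(18, 49) = 1 divides 23, a solution exists.
Multiply both sides by the inverse of 18 mod 49:
  18^(-1) mod 49 = 30
  x ≡ 30 × 23 ≡ 690 ≡ 4 (mod 49)
Verification: 18 × 4 = 72 = 1 × 49 + 23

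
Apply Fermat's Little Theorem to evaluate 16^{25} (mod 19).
17

By Fermat's Little Theorem, a^(p-1) ≡ 1 (mod p) for prime p and gcd(a, p) = 1
Here p = 19, so 16^18 ≡ 1 (mod 19)
We can reduce the exponent: 25 mod 18 = 7
So 16^25 ≡ 16^7 (mod 19)
Computing: 16^7 mod 19 = 17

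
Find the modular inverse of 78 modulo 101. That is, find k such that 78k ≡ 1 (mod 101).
79

Using Extended Euclidean Algorithm:
gcd(78, 101) = 1
Bezout coefficients: 78 × -22 + 101 × 17 = 1
So 78 × -22 ≡ 1 (mod 101)
The inverse is -22 mod 101 = 79
Verification: 78 × 79 = 6162 = 61 × 101 + 1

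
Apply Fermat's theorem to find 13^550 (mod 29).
By Fermat: 13^{28} ≡ 1 (mod 29). 550 ≡ 18 (mod 28). So 13^{550} ≡ 13^{18} ≡ 25 (mod 29)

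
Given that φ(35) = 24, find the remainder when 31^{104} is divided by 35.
By Euler: 31^{24} ≡ 1 (mod 35) since gcd(31, 35) = 1. 104 = 4×24 + 8. So 31^{104} ≡ 31^{8} ≡ 16 (mod 35)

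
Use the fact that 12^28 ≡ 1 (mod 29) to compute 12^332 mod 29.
By Fermat: 12^{28} ≡ 1 (mod 29). 332 ≡ 24 (mod 28). So 12^{332} ≡ 12^{24} ≡ 1 (mod 29)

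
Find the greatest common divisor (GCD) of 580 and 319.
29

Using the Euclidean algorithm:
580 = 1 × 319 + 261
319 = 1 × 261 + 58
261 = 4 × 58 + 29
58 = 2 × 29 + 0

GCD(580, 319) = 29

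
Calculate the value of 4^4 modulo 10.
4 = 4 (binary 100). Repeated squaring mod 10: 4^1 ≡ 4; 4^2 ≡ 4² = 16 ≡ 6; 4^4 ≡ 6² = 36 ≡ 6. So 4^4 ≡ 6 (mod 10).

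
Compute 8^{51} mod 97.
27

Using successive squaring:
Binary expansion of 51: 110011
Powers of 8 mod 97 (each is the square of the previous):
  8^1 ≡ 8 (mod 97)
  8^2 ≡ 8² = 64 ≡ 64 (mod 97)
  8^4 ≡ 64² = 4096 ≡ 22 (mod 97)
  8^8 ≡ 22² = 484 ≡ 96 (mod 97)
  8^16 ≡ 96² = 9216 ≡ 1 (mod 97)
  8^32 ≡ 1² = 1 ≡ 1 (mod 97)
51 = 32 + 16 + 2 + 1, so 8^51 = 8^32 × 8^16 × 8^2 × 8^1 ≡ 1 × 1 × 64 × 8 (mod 97)
Multiplying step by step:
  1 × 1 = 1 ≡ 1 (mod 97)
  1 × 64 = 64 ≡ 64 (mod 97)
  64 × 8 = 512 ≡ 27 (mod 97)
Result: 8^51 ≡ 27 (mod 97)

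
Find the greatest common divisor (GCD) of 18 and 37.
1

Using the Euclidean algorithm:
18 = 0 × 37 + 18
37 = 2 × 18 + 1
18 = 18 × 1 + 0

GCD(18, 37) = 1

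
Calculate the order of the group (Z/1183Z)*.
936

Prime factorization: 1183 = 7 × 13^2
Using the formula φ(n) = n × Π(1 - 1/p) for each prime factor p:
φ(1183) = 1183 × (1 - 1/7) × (1 - 1/13)
φ(1183) = 936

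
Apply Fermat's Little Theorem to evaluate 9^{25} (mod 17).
9

By Fermat's Little Theorem, a^(p-1) ≡ 1 (mod p) for prime p and gcd(a, p) = 1
Here p = 17, so 9^16 ≡ 1 (mod 17)
We can reduce the exponent: 25 mod 16 = 9
So 9^25 ≡ 9^9 (mod 17)
Computing: 9^9 mod 17 = 9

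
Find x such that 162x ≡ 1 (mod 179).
162^(-1) ≡ 21 (mod 179). Verification: 162 × 21 = 3402 ≡ 1 (mod 179)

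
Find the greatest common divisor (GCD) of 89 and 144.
1

Using the Euclidean algorithm:
89 = 0 × 144 + 89
144 = 1 × 89 + 55
89 = 1 × 55 + 34
55 = 1 × 34 + 21
34 = 1 × 21 + 13
21 = 1 × 13 + 8
13 = 1 × 8 + 5
8 = 1 × 5 + 3
5 = 1 × 3 + 2
3 = 1 × 2 + 1
2 = 2 × 1 + 0

GCD(89, 144) = 1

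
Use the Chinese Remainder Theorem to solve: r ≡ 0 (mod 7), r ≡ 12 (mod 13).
M = 7 × 13 = 91. M₁ = 13, y₁ ≡ 6 (mod 7). M₂ = 7, y₂ ≡ 2 (mod 13). r = 0×13×6 + 12×7×2 ≡ 77 (mod 91)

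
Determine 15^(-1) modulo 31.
15^(-1) ≡ 29 (mod 31). Verification: 15 × 29 = 435 ≡ 1 (mod 31)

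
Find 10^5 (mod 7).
10 ≡ 3 (mod 7). 5 = 4 + 1 (binary 101). Repeated squaring mod 7: 3^1 ≡ 3; 3^2 ≡ 3² = 9 ≡ 2; 3^4 ≡ 2² = 4 ≡ 4. Multiply: 10^5 ≡ 3^4 × 3^1 ≡ 4 × 3 (mod 7): 4 × 3 = 12 ≡ 5. So 10^5 ≡ 5 (mod 7).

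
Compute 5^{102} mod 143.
25

Using successive squaring:
Binary expansion of 102: 1100110
Powers of 5 mod 143 (each is the square of the previous):
  5^1 ≡ 5 (mod 143)
  5^2 ≡ 5² = 25 ≡ 25 (mod 143)
  5^4 ≡ 25² = 625 ≡ 53 (mod 143)
  5^8 ≡ 53² = 2809 ≡ 92 (mod 143)
  5^16 ≡ 92² = 8464 ≡ 27 (mod 143)
  5^32 ≡ 27² = 729 ≡ 14 (mod 143)
  5^64 ≡ 14² = 196 ≡ 53 (mod 143)
102 = 64 + 32 + 4 + 2, so 5^102 = 5^64 × 5^32 × 5^4 × 5^2 ≡ 53 × 14 × 53 × 25 (mod 143)
Multiplying step by step:
  53 × 14 = 742 ≡ 27 (mod 143)
  27 × 53 = 1431 ≡ 1 (mod 143)
  1 × 25 = 25 ≡ 25 (mod 143)
Result: 5^102 ≡ 25 (mod 143)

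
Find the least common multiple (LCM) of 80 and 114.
4560

First find GCD(80, 114) using the Euclidean algorithm:
80 = 0 × 114 + 80
114 = 1 × 80 + 34
80 = 2 × 34 + 12
34 = 2 × 12 + 10
12 = 1 × 10 + 2
10 = 5 × 2 + 0
GCD(80, 114) = 2

LCM formula: LCM(a, b) = (a × b) / GCD(a, b)
LCM(80, 114) = (80 × 114) / 2
LCM(80, 114) = 9120 / 2
LCM(80, 114) = 4560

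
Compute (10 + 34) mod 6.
2

(10 + 34) = 44
44 mod 6 = 2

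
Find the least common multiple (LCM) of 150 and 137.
20550

First find GCD(150, 137) using the Euclidean algorithm:
150 = 1 × 137 + 13
137 = 10 × 13 + 7
13 = 1 × 7 + 6
7 = 1 × 6 + 1
6 = 6 × 1 + 0
GCD(150, 137) = 1

LCM formula: LCM(a, b) = (a × b) / GCD(a, b)
LCM(150, 137) = (150 × 137) / 1
LCM(150, 137) = 20550 / 1
LCM(150, 137) = 20550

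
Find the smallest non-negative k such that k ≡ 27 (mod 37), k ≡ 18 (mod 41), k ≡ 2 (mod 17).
5799

Using the Chinese Remainder Theorem:
M = product of moduli = 25789
For equation 1: M_1 = 697, 697 ≡ 31 (mod 37), inverse of 697 mod 37 is 6 (check: 31 × 6 = 186 ≡ 1 (mod 37))
For equation 2: M_2 = 629, 629 ≡ 14 (mod 41), inverse of 629 mod 41 is 3 (check: 14 × 3 = 42 ≡ 1 (mod 41))
For equation 3: M_3 = 1517, 1517 ≡ 4 (mod 17), inverse of 1517 mod 17 is 13 (check: 4 × 13 = 52 ≡ 1 (mod 17))
Combine: k ≡ Σ r_i×M_i×(M_i⁻¹ mod m_i) = 27×697×6 + 18×629×3 + 2×1517×13 = 112914 + 33966 + 39442 = 186322
186322 mod 25789 = 5799
k ≡ 5799 (mod 25789)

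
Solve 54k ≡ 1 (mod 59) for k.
54^(-1) ≡ 47 (mod 59). Verification: 54 × 47 = 2538 ≡ 1 (mod 59)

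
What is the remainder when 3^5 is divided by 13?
5 = 4 + 1 (binary 101). Repeated squaring mod 13: 3^1 ≡ 3; 3^2 ≡ 3² = 9 ≡ 9; 3^4 ≡ 9² = 81 ≡ 3. Multiply: 3^5 = 3^4 × 3^1 ≡ 3 × 3 (mod 13): 3 × 3 = 9 ≡ 9. So 3^5 ≡ 9 (mod 13).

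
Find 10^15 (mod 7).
Using Fermat: 10^{6} ≡ 1 (mod 7). 15 ≡ 3 (mod 6). So 10^{15} ≡ 10^{3} ≡ 6 (mod 7)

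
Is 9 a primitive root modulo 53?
No

To verify, check if 9^(52/q) ≢ 1 (mod 53) for each prime divisor q of 52
Divisors of 52 = 52: [1, 2, 4, 13, 26, 52]
  9^(52/2) = 9^26 ≡ 1 (mod 53)
  9^(52/13) = 9^4 ≡ 42 (mod 53)
Conclusion: 9 is not a primitive root modulo 53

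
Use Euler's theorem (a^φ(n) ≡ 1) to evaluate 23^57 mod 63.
By Euler: 23^{36} ≡ 1 (mod 63) since gcd(23, 63) = 1. 57 = 1×36 + 21. So 23^{57} ≡ 23^{21} ≡ 8 (mod 63)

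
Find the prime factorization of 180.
2^2 × 3^2 × 5

Divide by primes starting from smallest:
180 ÷ 2 = 90
90 ÷ 2 = 45
45 ÷ 3 = 15
15 ÷ 3 = 5
5 ÷ 5 = 1

180 = 2^2 × 3^2 × 5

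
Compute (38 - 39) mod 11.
10

(38 - 39) = -1
-1 mod 11 = 10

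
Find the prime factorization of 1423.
1423

Divide by primes starting from smallest:
1423 ÷ 1423 = 1

1423 = 1423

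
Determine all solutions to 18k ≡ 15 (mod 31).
6

Since gcd(18, 31) = 1 divides 15, a solution exists.
Multiply both sides by the inverse of 18 mod 31:
  18^(-1) mod 31 = 19
  x ≡ 19 × 15 ≡ 285 ≡ 6 (mod 31)
Verification: 18 × 6 = 108 = 3 × 31 + 15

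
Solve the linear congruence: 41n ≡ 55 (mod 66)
11

Since gcd(41, 66) = 1 divides 55, a solution exists.
Multiply both sides by the inverse of 41 mod 66:
  41^(-1) mod 66 = 29
  x ≡ 29 × 55 ≡ 1595 ≡ 11 (mod 66)
Verification: 41 × 11 = 451 = 6 × 66 + 55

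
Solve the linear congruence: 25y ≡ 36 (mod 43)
41

Since gcd(25, 43) = 1 divides 36, a solution exists.
Multiply both sides by the inverse of 25 mod 43:
  25^(-1) mod 43 = 31
  x ≡ 31 × 36 ≡ 1116 ≡ 41 (mod 43)
Verification: 25 × 41 = 1025 = 23 × 43 + 36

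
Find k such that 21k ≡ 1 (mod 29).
18

Since gcd(21, 29) = 1 divides 1, a solution exists.
Multiply both sides by the inverse of 21 mod 29:
  21^(-1) mod 29 = 18
  x ≡ 18 × 1 ≡ 18 ≡ 18 (mod 29)
Verification: 21 × 18 = 378 = 13 × 29 + 1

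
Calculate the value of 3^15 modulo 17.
Using repeated squaring. 15 = 8 + 4 + 2 + 1 (binary 1111). Repeated squaring mod 17: 3^1 ≡ 3; 3^2 ≡ 3² = 9 ≡ 9; 3^4 ≡ 9² = 81 ≡ 13; 3^8 ≡ 13² = 169 ≡ 16. Multiply: 3^15 = 3^8 × 3^4 × 3^2 × 3^1 ≡ 16 × 13 × 9 × 3 (mod 17): 16 × 13 = 208 ≡ 4; 4 × 9 = 36 ≡ 2; 2 × 3 = 6 ≡ 6. So 3^15 ≡ 6 (mod 17).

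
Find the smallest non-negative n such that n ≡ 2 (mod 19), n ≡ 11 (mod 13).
154

Using the Chinese Remainder Theorem:
M = product of moduli = 247
For equation 1: M_1 = 13, 13 ≡ 13 (mod 19), inverse of 13 mod 19 is 3 (check: 13 × 3 = 39 ≡ 1 (mod 19))
For equation 2: M_2 = 19, 19 ≡ 6 (mod 13), inverse of 19 mod 13 is 11 (check: 6 × 11 = 66 ≡ 1 (mod 13))
Combine: n ≡ Σ r_i×M_i×(M_i⁻¹ mod m_i) = 2×13×3 + 11×19×11 = 78 + 2299 = 2377
2377 mod 247 = 154
n ≡ 154 (mod 247)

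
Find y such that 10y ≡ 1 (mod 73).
10^(-1) ≡ 22 (mod 73). Verification: 10 × 22 = 220 ≡ 1 (mod 73)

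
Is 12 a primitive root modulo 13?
p - 1 = 12 has prime divisors 2, 3. Check 12^(12/q) mod 13 for each: 12^(12/2) = 12^6 ≡ 1, 12^(12/3) = 12^4 ≡ 1 (mod 13). Since 12^6 ≡ 1 (mod 13), the order of 12 divides 6 (in fact the order is 2) ≠ 12, so it is not a primitive root.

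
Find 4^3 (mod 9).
3 = 2 + 1 (binary 11). Repeated squaring mod 9: 4^1 ≡ 4; 4^2 ≡ 4² = 16 ≡ 7. Multiply: 4^3 = 4^2 × 4^1 ≡ 7 × 4 (mod 9): 7 × 4 = 28 ≡ 1. So 4^3 ≡ 1 (mod 9).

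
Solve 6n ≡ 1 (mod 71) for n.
12

Using Extended Euclidean Algorithm:
gcd(6, 71) = 1
Bezout coefficients: 6 × 12 + 71 × -1 = 1
So 6 × 12 ≡ 1 (mod 71)
The inverse is 12 mod 71 = 12
Verification: 6 × 12 = 72 = 1 × 71 + 1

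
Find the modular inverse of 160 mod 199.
160^(-1) ≡ 51 (mod 199). Verification: 160 × 51 = 8160 ≡ 1 (mod 199)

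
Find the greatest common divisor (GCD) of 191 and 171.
1

Using the Euclidean algorithm:
191 = 1 × 171 + 20
171 = 8 × 20 + 11
20 = 1 × 11 + 9
11 = 1 × 9 + 2
9 = 4 × 2 + 1
2 = 2 × 1 + 0

GCD(191, 171) = 1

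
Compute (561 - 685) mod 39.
32

(561 - 685) = -124
-124 mod 39 = 32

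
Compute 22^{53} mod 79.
22

Using successive squaring:
Binary expansion of 53: 110101
Powers of 22 mod 79 (each is the square of the previous):
  22^1 ≡ 22 (mod 79)
  22^2 ≡ 22² = 484 ≡ 10 (mod 79)
  22^4 ≡ 10² = 100 ≡ 21 (mod 79)
  22^8 ≡ 21² = 441 ≡ 46 (mod 79)
  22^16 ≡ 46² = 2116 ≡ 62 (mod 79)
  22^32 ≡ 62² = 3844 ≡ 52 (mod 79)
53 = 32 + 16 + 4 + 1, so 22^53 = 22^32 × 22^16 × 22^4 × 22^1 ≡ 52 × 62 × 21 × 22 (mod 79)
Multiplying step by step:
  52 × 62 = 3224 ≡ 64 (mod 79)
  64 × 21 = 1344 ≡ 1 (mod 79)
  1 × 22 = 22 ≡ 22 (mod 79)
Result: 22^53 ≡ 22 (mod 79)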